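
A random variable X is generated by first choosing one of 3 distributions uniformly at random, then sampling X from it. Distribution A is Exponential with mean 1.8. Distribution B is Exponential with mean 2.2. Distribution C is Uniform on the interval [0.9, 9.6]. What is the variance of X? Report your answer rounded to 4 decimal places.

Per component, A: μ=1.8, E[X²]=6.48; B: μ=2.2, E[X²]=9.68; C: μ=5.25, E[X²]=33.87.
E[X] = 0.333333·1.8 + 0.333333·2.2 + 0.333333·5.25 = 3.08333.
E[X²] = 0.333333·6.48 + 0.333333·9.68 + 0.333333·33.87 = 16.6767.
Var(X) = E[X²] − (E[X])² = 16.6767 − 9.50694 = 7.16972.

7.1697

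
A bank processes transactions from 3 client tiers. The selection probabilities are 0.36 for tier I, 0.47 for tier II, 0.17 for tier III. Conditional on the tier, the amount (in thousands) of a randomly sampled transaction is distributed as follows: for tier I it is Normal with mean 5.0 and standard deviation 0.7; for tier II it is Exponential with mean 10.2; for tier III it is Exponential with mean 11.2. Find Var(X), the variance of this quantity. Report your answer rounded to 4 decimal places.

77.4076

Per component, I: μ=5, E[X²]=25.49; II: μ=10.2, E[X²]=208.08; III: μ=11.2, E[X²]=250.88.
E[X] = 0.36·5 + 0.47·10.2 + 0.17·11.2 = 8.498.
E[X²] = 0.36·25.49 + 0.47·208.08 + 0.17·250.88 = 149.624.
Var(X) = E[X²] − (E[X])² = 149.624 − 72.216 = 77.4076.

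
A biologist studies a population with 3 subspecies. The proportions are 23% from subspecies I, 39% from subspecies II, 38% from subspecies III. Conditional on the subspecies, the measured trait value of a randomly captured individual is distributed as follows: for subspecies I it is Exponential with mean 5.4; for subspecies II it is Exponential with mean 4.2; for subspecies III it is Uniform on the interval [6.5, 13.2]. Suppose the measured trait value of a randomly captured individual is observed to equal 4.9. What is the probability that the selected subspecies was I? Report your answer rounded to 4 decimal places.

Likelihoods f(4.9 | ·): I: 0.074735; II: 0.0741436; III: 0.
Posterior ∝ prior × likelihood. Numerator for I: 0.23·0.074735 = 0.0171891.
Normalizing constant: 0.23·0.074735 + 0.39·0.0741436 + 0.38·0 = 0.0461051.
P(I | observation) = 0.0171891 / 0.0461051 = 0.372824.

0.3728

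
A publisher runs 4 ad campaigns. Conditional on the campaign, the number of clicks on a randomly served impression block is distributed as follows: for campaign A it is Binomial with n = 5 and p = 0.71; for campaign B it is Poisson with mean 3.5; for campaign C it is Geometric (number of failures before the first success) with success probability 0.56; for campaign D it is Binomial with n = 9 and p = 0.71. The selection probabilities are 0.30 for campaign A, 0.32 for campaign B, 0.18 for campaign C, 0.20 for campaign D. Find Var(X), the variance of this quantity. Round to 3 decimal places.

5.038

Per component, A: μ=3.55, E[X²]=13.632; B: μ=3.5, E[X²]=15.75; C: μ=0.785714, E[X²]=2.02041; D: μ=6.39, E[X²]=42.6852.
E[X] = 0.3·3.55 + 0.32·3.5 + 0.18·0.785714 + 0.2·6.39 = 3.60443.
E[X²] = 0.3·13.632 + 0.32·15.75 + 0.18·2.02041 + 0.2·42.6852 = 18.0303.
Var(X) = E[X²] − (E[X])² = 18.0303 − 12.9919 = 5.03841.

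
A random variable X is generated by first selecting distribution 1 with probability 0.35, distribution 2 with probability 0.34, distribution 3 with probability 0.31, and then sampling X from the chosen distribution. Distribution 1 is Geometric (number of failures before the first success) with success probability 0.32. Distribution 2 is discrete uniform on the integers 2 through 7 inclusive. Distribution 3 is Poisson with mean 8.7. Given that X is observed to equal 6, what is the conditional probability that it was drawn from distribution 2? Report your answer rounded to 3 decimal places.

0.573

Likelihoods P(X=6 | ·): 1: 0.0316376; 2: 0.166667; 3: 0.100328.
Posterior ∝ prior × likelihood. Numerator for 2: 0.34·0.166667 = 0.0566667.
Normalizing constant: 0.35·0.0316376 + 0.34·0.166667 + 0.31·0.100328 = 0.0988414.
P(2 | observation) = 0.0566667 / 0.0988414 = 0.573309.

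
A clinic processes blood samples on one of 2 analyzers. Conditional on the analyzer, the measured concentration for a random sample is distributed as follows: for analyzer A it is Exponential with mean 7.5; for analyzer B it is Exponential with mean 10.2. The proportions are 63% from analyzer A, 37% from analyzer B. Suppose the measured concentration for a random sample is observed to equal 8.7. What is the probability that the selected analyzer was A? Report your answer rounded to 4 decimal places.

Likelihoods f(8.7 | ·): A: 0.0417982; B: 0.0417804.
Posterior ∝ prior × likelihood. Numerator for A: 0.63·0.0417982 = 0.0263328.
Normalizing constant: 0.63·0.0417982 + 0.37·0.0417804 = 0.0417916.
P(A | observation) = 0.0263328 / 0.0417916 = 0.630099.

0.6301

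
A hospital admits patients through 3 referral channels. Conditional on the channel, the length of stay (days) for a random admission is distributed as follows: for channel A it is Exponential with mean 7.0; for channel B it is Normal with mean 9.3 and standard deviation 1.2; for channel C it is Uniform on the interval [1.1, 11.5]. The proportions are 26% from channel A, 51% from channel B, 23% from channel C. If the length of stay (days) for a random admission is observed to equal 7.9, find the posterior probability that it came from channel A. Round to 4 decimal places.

Likelihoods f(7.9 | ·): A: 0.0462136; B: 0.168332; C: 0.0961538.
Posterior ∝ prior × likelihood. Numerator for A: 0.26·0.0462136 = 0.0120155.
Normalizing constant: 0.26·0.0462136 + 0.51·0.168332 + 0.23·0.0961538 = 0.11998.
P(A | observation) = 0.0120155 / 0.11998 = 0.100146.

0.1001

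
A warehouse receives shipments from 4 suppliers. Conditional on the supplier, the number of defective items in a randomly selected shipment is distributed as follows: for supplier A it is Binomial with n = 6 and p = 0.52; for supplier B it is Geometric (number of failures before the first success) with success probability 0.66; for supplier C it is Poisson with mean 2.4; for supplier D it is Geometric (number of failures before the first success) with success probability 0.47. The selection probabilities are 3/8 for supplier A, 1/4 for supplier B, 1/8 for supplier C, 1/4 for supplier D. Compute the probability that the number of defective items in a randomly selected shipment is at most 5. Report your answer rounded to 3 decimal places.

0.982

Conditional on each supplier, P(X ≤ 5): A: 0.980229; B: 0.998455; C: 0.964327; D: 0.977836.
By total probability, P(X ≤ 5) = 0.375·0.980229 + 0.25·0.998455 + 0.125·0.964327 + 0.25·0.977836 = 0.9822.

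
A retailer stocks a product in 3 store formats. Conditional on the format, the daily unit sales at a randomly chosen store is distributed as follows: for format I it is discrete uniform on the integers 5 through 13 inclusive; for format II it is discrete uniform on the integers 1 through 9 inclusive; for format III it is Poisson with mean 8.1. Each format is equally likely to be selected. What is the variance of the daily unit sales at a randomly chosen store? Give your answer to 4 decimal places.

Per component, I: μ=9, E[X²]=87.6667; II: μ=5, E[X²]=31.6667; III: μ=8.1, E[X²]=73.71.
E[X] = 0.333333·9 + 0.333333·5 + 0.333333·8.1 = 7.36667.
E[X²] = 0.333333·87.6667 + 0.333333·31.6667 + 0.333333·73.71 = 64.3478.
Var(X) = E[X²] − (E[X])² = 64.3478 − 54.2678 = 10.08.

10.0800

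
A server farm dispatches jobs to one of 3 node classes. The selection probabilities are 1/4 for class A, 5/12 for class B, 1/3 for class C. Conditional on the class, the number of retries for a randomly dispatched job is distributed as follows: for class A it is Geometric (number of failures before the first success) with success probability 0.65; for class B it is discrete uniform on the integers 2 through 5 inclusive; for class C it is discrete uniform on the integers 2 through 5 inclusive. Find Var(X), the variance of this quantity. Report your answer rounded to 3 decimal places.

Per component, A: μ=0.538462, E[X²]=1.11834; B: μ=3.5, E[X²]=13.5; C: μ=3.5, E[X²]=13.5.
E[X] = 0.25·0.538462 + 0.416667·3.5 + 0.333333·3.5 = 2.75962.
E[X²] = 0.25·1.11834 + 0.416667·13.5 + 0.333333·13.5 = 10.4046.
Var(X) = E[X²] − (E[X])² = 10.4046 − 7.61548 = 2.78911.

2.789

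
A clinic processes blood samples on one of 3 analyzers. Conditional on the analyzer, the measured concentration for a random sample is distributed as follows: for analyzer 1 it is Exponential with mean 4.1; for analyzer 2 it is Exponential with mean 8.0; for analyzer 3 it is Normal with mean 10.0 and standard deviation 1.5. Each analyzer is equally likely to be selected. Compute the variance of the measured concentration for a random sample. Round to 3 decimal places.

33.689

Per component, 1: μ=4.1, E[X²]=33.62; 2: μ=8, E[X²]=128; 3: μ=10, E[X²]=102.25.
E[X] = 0.333333·4.1 + 0.333333·8 + 0.333333·10 = 7.36667.
E[X²] = 0.333333·33.62 + 0.333333·128 + 0.333333·102.25 = 87.9567.
Var(X) = E[X²] − (E[X])² = 87.9567 − 54.2678 = 33.6889.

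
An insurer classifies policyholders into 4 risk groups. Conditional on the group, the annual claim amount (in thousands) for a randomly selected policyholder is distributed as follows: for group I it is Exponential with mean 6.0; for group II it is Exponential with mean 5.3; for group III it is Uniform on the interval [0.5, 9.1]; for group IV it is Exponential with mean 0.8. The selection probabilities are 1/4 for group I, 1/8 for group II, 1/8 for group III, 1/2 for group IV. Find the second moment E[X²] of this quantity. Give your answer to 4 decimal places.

29.3129

For each component E[X²] = Var + (mean)², giving I: 72; II: 56.18; III: 29.2033; IV: 1.28.
Overall E[X²] = 0.25·72 + 0.125·56.18 + 0.125·29.2033 + 0.5·1.28 = 29.3129.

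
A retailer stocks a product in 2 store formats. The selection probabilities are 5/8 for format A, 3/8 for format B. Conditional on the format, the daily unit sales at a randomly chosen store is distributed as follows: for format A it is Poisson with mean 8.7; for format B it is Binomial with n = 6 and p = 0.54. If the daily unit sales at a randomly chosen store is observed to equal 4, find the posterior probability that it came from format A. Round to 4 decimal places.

Likelihoods P(X=4 | ·): A: 0.0397653; B: 0.269887.
Posterior ∝ prior × likelihood. Numerator for A: 0.625·0.0397653 = 0.0248533.
Normalizing constant: 0.625·0.0397653 + 0.375·0.269887 = 0.126061.
P(A | observation) = 0.0248533 / 0.126061 = 0.197153.

0.1972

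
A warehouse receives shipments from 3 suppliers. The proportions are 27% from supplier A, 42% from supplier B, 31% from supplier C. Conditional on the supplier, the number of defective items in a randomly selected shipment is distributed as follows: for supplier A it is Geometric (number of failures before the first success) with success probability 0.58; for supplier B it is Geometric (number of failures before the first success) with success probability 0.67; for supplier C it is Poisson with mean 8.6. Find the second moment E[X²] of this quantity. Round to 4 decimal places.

For each component E[X²] = Var + (mean)², giving A: 1.77289; B: 0.977723; C: 82.56.
Overall E[X²] = 0.27·1.77289 + 0.42·0.977723 + 0.31·82.56 = 26.4829.

26.4829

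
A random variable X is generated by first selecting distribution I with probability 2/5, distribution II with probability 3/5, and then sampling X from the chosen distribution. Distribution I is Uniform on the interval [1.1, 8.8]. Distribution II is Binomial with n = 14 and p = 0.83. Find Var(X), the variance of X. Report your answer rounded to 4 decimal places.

Per component, I: μ=4.95, E[X²]=29.4433; II: μ=11.62, E[X²]=137.
E[X] = 0.4·4.95 + 0.6·11.62 = 8.952.
E[X²] = 0.4·29.4433 + 0.6·137 = 93.9772.
Var(X) = E[X²] − (E[X])² = 93.9772 − 80.1383 = 13.8389.

13.8389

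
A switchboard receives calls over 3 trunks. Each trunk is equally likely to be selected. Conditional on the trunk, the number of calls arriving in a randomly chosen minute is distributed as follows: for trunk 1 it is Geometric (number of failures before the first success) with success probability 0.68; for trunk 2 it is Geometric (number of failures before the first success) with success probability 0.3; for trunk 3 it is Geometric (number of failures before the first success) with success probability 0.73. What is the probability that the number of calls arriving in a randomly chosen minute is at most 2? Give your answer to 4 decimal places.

0.8682

Conditional on each trunk, P(X ≤ 2): 1: 0.967232; 2: 0.657; 3: 0.980317.
By total probability, P(X ≤ 2) = 0.333333·0.967232 + 0.333333·0.657 + 0.333333·0.980317 = 0.868183.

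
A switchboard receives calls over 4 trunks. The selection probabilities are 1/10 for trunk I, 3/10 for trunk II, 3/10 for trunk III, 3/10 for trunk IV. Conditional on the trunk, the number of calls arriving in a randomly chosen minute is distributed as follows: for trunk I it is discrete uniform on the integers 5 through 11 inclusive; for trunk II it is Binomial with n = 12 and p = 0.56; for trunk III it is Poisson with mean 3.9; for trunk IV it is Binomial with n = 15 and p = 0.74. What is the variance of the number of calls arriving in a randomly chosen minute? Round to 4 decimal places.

Per component, I: μ=8, E[X²]=68; II: μ=6.72, E[X²]=48.1152; III: μ=3.9, E[X²]=19.11; IV: μ=11.1, E[X²]=126.096.
E[X] = 0.1·8 + 0.3·6.72 + 0.3·3.9 + 0.3·11.1 = 7.316.
E[X²] = 0.1·68 + 0.3·48.1152 + 0.3·19.11 + 0.3·126.096 = 64.7964.
Var(X) = E[X²] − (E[X])² = 64.7964 − 53.5239 = 11.2725.

11.2725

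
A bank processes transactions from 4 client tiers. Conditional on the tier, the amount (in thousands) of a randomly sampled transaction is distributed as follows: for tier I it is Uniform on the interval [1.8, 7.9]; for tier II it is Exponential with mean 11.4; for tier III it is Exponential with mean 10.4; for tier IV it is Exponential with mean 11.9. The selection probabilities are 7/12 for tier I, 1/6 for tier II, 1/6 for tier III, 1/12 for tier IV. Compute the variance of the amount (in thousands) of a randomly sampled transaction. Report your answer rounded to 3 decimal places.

62.941

Per component, I: μ=4.85, E[X²]=26.6233; II: μ=11.4, E[X²]=259.92; III: μ=10.4, E[X²]=216.32; IV: μ=11.9, E[X²]=283.22.
E[X] = 0.583333·4.85 + 0.166667·11.4 + 0.166667·10.4 + 0.0833333·11.9 = 7.45417.
E[X²] = 0.583333·26.6233 + 0.166667·259.92 + 0.166667·216.32 + 0.0833333·283.22 = 118.505.
Var(X) = E[X²] − (E[X])² = 118.505 − 55.5646 = 62.9407.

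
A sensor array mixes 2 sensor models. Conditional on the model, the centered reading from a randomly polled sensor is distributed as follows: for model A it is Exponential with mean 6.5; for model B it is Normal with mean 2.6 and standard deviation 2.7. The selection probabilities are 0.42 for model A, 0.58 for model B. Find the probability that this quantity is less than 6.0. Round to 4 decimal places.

0.7728

Conditional on each model, P(X < 6.0): A: 0.602705; B: 0.896032.
By total probability, P(X < 6.0) = 0.42·0.602705 + 0.58·0.896032 = 0.772835.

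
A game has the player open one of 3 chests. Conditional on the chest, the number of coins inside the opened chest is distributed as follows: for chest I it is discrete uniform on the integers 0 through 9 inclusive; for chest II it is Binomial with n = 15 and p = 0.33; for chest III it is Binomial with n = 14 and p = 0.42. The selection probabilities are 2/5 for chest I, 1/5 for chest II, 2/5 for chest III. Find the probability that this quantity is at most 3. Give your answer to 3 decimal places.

0.242

Conditional on each chest, P(X ≤ 3): I: 0.4; II: 0.217131; III: 0.0960776.
By total probability, P(X ≤ 3) = 0.4·0.4 + 0.2·0.217131 + 0.4·0.0960776 = 0.241857.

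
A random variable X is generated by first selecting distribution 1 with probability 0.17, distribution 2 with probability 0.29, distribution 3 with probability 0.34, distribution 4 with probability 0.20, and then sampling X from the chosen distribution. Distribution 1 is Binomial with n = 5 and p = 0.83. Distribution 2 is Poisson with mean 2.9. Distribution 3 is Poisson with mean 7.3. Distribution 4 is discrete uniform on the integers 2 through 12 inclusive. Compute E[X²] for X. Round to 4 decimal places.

38.7283

For each component E[X²] = Var + (mean)², giving 1: 17.928; 2: 11.31; 3: 60.59; 4: 59.
Overall E[X²] = 0.17·17.928 + 0.29·11.31 + 0.34·60.59 + 0.2·59 = 38.7283.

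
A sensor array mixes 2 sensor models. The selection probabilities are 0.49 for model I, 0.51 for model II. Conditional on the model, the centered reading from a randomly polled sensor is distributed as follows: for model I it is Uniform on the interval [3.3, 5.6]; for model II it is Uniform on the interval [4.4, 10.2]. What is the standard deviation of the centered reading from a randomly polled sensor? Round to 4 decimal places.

1.9172

Per component, I: μ=4.45, E[X²]=20.2433; II: μ=7.3, E[X²]=56.0933.
E[X] = 0.49·4.45 + 0.51·7.3 = 5.9035.
E[X²] = 0.49·20.2433 + 0.51·56.0933 = 38.5268.
Var(X) = E[X²] − (E[X])² = 38.5268 − 34.8513 = 3.67552.
SD(X) = √3.67552 = 1.91716.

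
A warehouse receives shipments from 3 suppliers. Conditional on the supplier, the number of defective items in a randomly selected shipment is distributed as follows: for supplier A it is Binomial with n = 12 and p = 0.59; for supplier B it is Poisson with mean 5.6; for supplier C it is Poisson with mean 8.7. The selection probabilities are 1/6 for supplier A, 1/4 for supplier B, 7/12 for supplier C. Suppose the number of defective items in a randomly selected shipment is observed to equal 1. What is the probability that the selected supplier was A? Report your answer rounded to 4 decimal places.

0.0107

Likelihoods P(X=1 | ·): A: 0.000389633; B: 0.020708; C: 0.0014493.
Posterior ∝ prior × likelihood. Numerator for A: 0.166667·0.000389633 = 6.49388e-05.
Normalizing constant: 0.166667·0.000389633 + 0.25·0.020708 + 0.583333·0.0014493 = 0.00608737.
P(A | observation) = 6.49388e-05 / 0.00608737 = 0.0106678.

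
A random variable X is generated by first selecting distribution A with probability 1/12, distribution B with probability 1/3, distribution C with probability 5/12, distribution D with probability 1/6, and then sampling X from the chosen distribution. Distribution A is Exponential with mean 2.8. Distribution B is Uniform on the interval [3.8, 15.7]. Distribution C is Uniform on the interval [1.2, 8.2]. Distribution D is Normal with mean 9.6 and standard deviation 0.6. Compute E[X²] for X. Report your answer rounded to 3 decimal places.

For each component E[X²] = Var + (mean)², giving A: 15.68; B: 106.863; C: 26.1733; D: 92.52.
Overall E[X²] = 0.0833333·15.68 + 0.333333·106.863 + 0.416667·26.1733 + 0.166667·92.52 = 63.2533.

63.253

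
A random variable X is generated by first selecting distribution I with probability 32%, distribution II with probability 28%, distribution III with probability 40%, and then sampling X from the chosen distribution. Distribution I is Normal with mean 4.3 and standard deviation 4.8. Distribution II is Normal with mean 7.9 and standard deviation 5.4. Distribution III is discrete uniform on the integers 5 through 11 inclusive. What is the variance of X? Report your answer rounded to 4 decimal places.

20.0523

Per component, I: μ=4.3, E[X²]=41.53; II: μ=7.9, E[X²]=91.57; III: μ=8, E[X²]=68.
E[X] = 0.32·4.3 + 0.28·7.9 + 0.4·8 = 6.788.
E[X²] = 0.32·41.53 + 0.28·91.57 + 0.4·68 = 66.1292.
Var(X) = E[X²] − (E[X])² = 66.1292 − 46.0769 = 20.0523.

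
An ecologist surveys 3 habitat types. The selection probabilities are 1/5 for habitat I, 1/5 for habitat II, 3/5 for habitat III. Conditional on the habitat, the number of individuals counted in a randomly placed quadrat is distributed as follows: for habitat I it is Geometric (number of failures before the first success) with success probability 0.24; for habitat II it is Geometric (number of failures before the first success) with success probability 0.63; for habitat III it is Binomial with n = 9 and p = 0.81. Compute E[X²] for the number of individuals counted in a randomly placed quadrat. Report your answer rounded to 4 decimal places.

For each component E[X²] = Var + (mean)², giving I: 23.2222; II: 1.27715; III: 54.5292.
Overall E[X²] = 0.2·23.2222 + 0.2·1.27715 + 0.6·54.5292 = 37.6174.

37.6174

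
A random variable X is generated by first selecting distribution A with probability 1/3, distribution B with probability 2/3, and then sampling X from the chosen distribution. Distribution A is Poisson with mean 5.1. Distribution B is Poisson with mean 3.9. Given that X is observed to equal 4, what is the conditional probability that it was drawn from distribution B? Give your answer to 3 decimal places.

0.694

Likelihoods P(X=4 | ·): A: 0.171857; B: 0.195119.
Posterior ∝ prior × likelihood. Numerator for B: 0.666667·0.195119 = 0.130079.
Normalizing constant: 0.333333·0.171857 + 0.666667·0.195119 = 0.187365.
P(B | observation) = 0.130079 / 0.187365 = 0.694256.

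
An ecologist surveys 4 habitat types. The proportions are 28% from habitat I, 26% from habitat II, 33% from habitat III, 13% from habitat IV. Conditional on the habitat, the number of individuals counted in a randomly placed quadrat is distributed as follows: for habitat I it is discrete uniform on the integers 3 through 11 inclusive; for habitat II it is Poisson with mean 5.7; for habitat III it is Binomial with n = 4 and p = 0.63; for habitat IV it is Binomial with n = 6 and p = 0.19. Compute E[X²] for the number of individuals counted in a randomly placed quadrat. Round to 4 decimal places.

28.2084

For each component E[X²] = Var + (mean)², giving I: 55.6667; II: 38.19; III: 7.2828; IV: 2.223.
Overall E[X²] = 0.28·55.6667 + 0.26·38.19 + 0.33·7.2828 + 0.13·2.223 = 28.2084.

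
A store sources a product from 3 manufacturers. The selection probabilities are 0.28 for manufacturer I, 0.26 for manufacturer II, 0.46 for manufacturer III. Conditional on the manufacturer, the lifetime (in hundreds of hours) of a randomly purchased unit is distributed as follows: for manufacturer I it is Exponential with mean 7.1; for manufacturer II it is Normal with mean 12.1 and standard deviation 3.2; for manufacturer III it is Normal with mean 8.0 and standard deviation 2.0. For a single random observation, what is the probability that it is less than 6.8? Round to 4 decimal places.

Conditional on each manufacturer, P(X < 6.8): I: 0.616243; II: 0.0488356; III: 0.274253.
By total probability, P(X < 6.8) = 0.28·0.616243 + 0.26·0.0488356 + 0.46·0.274253 = 0.311402.

0.3114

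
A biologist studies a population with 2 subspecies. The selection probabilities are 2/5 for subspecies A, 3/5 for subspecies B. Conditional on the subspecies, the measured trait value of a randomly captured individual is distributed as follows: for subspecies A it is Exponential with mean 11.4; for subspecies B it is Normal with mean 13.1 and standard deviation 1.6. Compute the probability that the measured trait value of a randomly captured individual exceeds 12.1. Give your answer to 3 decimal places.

0.579

Conditional on each subspecies, P(X > 12.1): A: 0.34597; B: 0.734014.
By total probability, P(X > 12.1) = 0.4·0.34597 + 0.6·0.734014 = 0.578797.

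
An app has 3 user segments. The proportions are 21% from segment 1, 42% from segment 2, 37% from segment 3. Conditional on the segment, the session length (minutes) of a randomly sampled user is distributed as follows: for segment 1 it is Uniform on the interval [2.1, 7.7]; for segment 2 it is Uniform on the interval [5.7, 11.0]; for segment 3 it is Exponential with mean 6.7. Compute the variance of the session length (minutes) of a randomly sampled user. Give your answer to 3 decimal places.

Per component, 1: μ=4.9, E[X²]=26.6233; 2: μ=8.35, E[X²]=72.0633; 3: μ=6.7, E[X²]=89.78.
E[X] = 0.21·4.9 + 0.42·8.35 + 0.37·6.7 = 7.015.
E[X²] = 0.21·26.6233 + 0.42·72.0633 + 0.37·89.78 = 69.0761.
Var(X) = E[X²] − (E[X])² = 69.0761 − 49.2102 = 19.8659.

19.866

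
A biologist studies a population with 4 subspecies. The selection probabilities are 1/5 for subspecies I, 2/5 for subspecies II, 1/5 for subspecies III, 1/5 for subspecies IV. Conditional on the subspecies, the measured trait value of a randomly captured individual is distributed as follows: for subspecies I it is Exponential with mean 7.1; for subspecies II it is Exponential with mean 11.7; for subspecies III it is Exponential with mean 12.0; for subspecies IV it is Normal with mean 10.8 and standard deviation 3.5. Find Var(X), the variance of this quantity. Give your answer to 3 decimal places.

99.418

Per component, I: μ=7.1, E[X²]=100.82; II: μ=11.7, E[X²]=273.78; III: μ=12, E[X²]=288; IV: μ=10.8, E[X²]=128.89.
E[X] = 0.2·7.1 + 0.4·11.7 + 0.2·12 + 0.2·10.8 = 10.66.
E[X²] = 0.2·100.82 + 0.4·273.78 + 0.2·288 + 0.2·128.89 = 213.054.
Var(X) = E[X²] − (E[X])² = 213.054 − 113.636 = 99.4184.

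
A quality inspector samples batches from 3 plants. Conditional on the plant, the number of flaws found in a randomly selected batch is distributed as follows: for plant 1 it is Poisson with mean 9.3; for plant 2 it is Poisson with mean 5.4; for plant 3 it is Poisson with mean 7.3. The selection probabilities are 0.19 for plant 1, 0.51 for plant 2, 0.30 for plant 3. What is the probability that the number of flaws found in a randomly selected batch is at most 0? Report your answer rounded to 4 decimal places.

Conditional on each plant, P(X ≤ 0): 1: 9.14242e-05; 2: 0.00451658; 3: 0.000675539.
By total probability, P(X ≤ 0) = 0.19·9.14242e-05 + 0.51·0.00451658 + 0.3·0.000675539 = 0.00252349.

0.0025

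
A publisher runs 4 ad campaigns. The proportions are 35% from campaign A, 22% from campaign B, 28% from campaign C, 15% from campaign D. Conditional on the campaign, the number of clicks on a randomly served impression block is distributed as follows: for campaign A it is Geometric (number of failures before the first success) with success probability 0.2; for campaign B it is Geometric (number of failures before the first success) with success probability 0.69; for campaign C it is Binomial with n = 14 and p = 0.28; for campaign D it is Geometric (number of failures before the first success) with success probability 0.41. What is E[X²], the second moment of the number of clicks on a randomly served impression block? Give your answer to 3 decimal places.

18.718

For each component E[X²] = Var + (mean)², giving A: 36; B: 0.852972; C: 18.1888; D: 5.58061.
Overall E[X²] = 0.35·36 + 0.22·0.852972 + 0.28·18.1888 + 0.15·5.58061 = 18.7176.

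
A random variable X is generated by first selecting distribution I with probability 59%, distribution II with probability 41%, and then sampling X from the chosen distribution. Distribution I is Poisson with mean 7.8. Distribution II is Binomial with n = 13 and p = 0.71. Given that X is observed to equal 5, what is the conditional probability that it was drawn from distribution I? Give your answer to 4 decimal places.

Likelihoods P(X=5 | ·): I: 0.0985814; II: 0.0116159.
Posterior ∝ prior × likelihood. Numerator for I: 0.59·0.0985814 = 0.058163.
Normalizing constant: 0.59·0.0985814 + 0.41·0.0116159 = 0.0629255.
P(I | observation) = 0.058163 / 0.0629255 = 0.924315.

0.9243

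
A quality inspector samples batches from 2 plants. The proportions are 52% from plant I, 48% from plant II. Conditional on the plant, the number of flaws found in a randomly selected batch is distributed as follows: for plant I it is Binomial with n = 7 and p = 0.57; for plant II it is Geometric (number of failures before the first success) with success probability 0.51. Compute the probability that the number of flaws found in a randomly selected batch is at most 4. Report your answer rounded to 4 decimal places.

Conditional on each plant, P(X ≤ 4): I: 0.643588; II: 0.971752.
By total probability, P(X ≤ 4) = 0.52·0.643588 + 0.48·0.971752 = 0.801107.

0.8011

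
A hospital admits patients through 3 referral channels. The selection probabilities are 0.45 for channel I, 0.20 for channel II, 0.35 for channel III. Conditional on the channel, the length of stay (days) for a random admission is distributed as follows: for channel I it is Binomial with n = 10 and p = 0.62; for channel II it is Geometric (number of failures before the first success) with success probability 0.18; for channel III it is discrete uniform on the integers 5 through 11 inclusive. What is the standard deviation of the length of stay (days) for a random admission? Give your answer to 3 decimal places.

Per component, I: μ=6.2, E[X²]=40.796; II: μ=4.55556, E[X²]=46.0617; III: μ=8, E[X²]=68.
E[X] = 0.45·6.2 + 0.2·4.55556 + 0.35·8 = 6.50111.
E[X²] = 0.45·40.796 + 0.2·46.0617 + 0.35·68 = 51.3705.
Var(X) = E[X²] − (E[X])² = 51.3705 − 42.2644 = 9.1061.
SD(X) = √9.1061 = 3.01763.

3.018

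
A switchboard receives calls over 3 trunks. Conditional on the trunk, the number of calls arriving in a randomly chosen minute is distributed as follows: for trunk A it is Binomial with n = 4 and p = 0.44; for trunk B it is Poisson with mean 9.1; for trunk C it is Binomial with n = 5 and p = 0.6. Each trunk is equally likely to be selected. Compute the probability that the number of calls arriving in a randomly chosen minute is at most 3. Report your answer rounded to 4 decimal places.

0.5484

Conditional on each trunk, P(X ≤ 3): A: 0.962519; B: 0.019776; C: 0.66304.
By total probability, P(X ≤ 3) = 0.333333·0.962519 + 0.333333·0.019776 + 0.333333·0.66304 = 0.548445.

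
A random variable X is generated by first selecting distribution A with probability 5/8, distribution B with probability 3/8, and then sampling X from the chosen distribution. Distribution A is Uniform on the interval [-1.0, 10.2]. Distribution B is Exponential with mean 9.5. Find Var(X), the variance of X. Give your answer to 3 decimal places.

Per component, A: μ=4.6, E[X²]=31.6133; B: μ=9.5, E[X²]=180.5.
E[X] = 0.625·4.6 + 0.375·9.5 = 6.4375.
E[X²] = 0.625·31.6133 + 0.375·180.5 = 87.4458.
Var(X) = E[X²] − (E[X])² = 87.4458 − 41.4414 = 46.0044.

46.004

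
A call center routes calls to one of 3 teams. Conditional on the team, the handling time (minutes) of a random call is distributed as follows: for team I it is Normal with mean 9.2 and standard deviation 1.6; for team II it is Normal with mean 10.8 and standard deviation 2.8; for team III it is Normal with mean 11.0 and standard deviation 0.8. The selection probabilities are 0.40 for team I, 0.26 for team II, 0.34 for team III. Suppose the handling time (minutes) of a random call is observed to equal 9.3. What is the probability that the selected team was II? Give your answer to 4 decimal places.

Likelihoods f(9.3 | ·): I: 0.248852; II: 0.123433; III: 0.0521512.
Posterior ∝ prior × likelihood. Numerator for II: 0.26·0.123433 = 0.0320927.
Normalizing constant: 0.4·0.248852 + 0.26·0.123433 + 0.34·0.0521512 = 0.149365.
P(II | observation) = 0.0320927 / 0.149365 = 0.214861.

0.2149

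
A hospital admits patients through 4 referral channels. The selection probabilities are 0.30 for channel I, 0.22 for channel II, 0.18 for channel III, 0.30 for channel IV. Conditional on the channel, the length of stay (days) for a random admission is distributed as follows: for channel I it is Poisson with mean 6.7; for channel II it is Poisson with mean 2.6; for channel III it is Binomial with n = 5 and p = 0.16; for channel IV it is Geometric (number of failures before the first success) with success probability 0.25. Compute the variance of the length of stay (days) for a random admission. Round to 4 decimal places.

10.9245

Per component, I: μ=6.7, E[X²]=51.59; II: μ=2.6, E[X²]=9.36; III: μ=0.8, E[X²]=1.312; IV: μ=3, E[X²]=21.
E[X] = 0.3·6.7 + 0.22·2.6 + 0.18·0.8 + 0.3·3 = 3.626.
E[X²] = 0.3·51.59 + 0.22·9.36 + 0.18·1.312 + 0.3·21 = 24.0724.
Var(X) = E[X²] − (E[X])² = 24.0724 − 13.1479 = 10.9245.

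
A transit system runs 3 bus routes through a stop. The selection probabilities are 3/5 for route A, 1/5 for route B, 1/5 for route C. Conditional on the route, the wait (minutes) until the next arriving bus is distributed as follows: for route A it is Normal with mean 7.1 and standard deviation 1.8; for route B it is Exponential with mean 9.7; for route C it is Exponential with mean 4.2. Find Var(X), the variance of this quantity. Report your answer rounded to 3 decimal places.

Per component, A: μ=7.1, E[X²]=53.65; B: μ=9.7, E[X²]=188.18; C: μ=4.2, E[X²]=35.28.
E[X] = 0.6·7.1 + 0.2·9.7 + 0.2·4.2 = 7.04.
E[X²] = 0.6·53.65 + 0.2·188.18 + 0.2·35.28 = 76.882.
Var(X) = E[X²] − (E[X])² = 76.882 − 49.5616 = 27.3204.

27.320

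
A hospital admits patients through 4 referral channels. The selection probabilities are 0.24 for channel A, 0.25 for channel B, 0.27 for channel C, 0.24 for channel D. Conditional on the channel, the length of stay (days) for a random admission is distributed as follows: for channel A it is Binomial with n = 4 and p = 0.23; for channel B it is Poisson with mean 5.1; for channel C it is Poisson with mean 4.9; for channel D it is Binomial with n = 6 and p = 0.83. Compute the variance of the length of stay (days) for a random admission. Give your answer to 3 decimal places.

Per component, A: μ=0.92, E[X²]=1.5548; B: μ=5.1, E[X²]=31.11; C: μ=4.9, E[X²]=28.91; D: μ=4.98, E[X²]=25.647.
E[X] = 0.24·0.92 + 0.25·5.1 + 0.27·4.9 + 0.24·4.98 = 4.014.
E[X²] = 0.24·1.5548 + 0.25·31.11 + 0.27·28.91 + 0.24·25.647 = 22.1116.
Var(X) = E[X²] − (E[X])² = 22.1116 − 16.1122 = 5.99944.

5.999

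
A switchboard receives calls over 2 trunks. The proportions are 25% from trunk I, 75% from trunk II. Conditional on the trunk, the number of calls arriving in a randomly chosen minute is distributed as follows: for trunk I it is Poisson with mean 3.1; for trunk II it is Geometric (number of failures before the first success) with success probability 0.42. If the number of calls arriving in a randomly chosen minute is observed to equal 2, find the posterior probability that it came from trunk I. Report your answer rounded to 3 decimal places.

0.338

Likelihoods P(X=2 | ·): I: 0.216461; II: 0.141288.
Posterior ∝ prior × likelihood. Numerator for I: 0.25·0.216461 = 0.0541154.
Normalizing constant: 0.25·0.216461 + 0.75·0.141288 = 0.160081.
P(I | observation) = 0.0541154 / 0.160081 = 0.338049.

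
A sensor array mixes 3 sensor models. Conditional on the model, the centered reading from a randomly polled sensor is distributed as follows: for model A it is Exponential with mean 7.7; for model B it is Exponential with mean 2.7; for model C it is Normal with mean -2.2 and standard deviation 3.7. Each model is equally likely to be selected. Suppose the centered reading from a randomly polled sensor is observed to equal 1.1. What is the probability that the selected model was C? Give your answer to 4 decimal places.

Likelihoods f(1.1 | ·): A: 0.112582; B: 0.246434; C: 0.0724393.
Posterior ∝ prior × likelihood. Numerator for C: 0.333333·0.0724393 = 0.0241464.
Normalizing constant: 0.333333·0.112582 + 0.333333·0.246434 + 0.333333·0.0724393 = 0.143818.
P(C | observation) = 0.0241464 / 0.143818 = 0.167895.

0.1679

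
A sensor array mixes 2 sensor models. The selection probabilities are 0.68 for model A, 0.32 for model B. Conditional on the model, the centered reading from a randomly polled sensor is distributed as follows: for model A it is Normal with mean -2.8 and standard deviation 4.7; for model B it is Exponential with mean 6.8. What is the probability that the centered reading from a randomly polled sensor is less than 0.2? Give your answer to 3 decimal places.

Conditional on each model, P(X < 0.2): A: 0.73836; B: 0.0289834.
By total probability, P(X < 0.2) = 0.68·0.73836 + 0.32·0.0289834 = 0.51136.

0.511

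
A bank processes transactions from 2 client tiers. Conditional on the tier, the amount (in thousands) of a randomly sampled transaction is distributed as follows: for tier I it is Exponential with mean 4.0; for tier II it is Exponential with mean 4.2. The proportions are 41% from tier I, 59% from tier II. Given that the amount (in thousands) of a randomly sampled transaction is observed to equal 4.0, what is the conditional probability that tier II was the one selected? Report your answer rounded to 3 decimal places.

Likelihoods f(4.0 | ·): I: 0.0919699; II: 0.0918622.
Posterior ∝ prior × likelihood. Numerator for II: 0.59·0.0918622 = 0.0541987.
Normalizing constant: 0.41·0.0919699 + 0.59·0.0918622 = 0.0919064.
P(II | observation) = 0.0541987 / 0.0919064 = 0.589717.

0.590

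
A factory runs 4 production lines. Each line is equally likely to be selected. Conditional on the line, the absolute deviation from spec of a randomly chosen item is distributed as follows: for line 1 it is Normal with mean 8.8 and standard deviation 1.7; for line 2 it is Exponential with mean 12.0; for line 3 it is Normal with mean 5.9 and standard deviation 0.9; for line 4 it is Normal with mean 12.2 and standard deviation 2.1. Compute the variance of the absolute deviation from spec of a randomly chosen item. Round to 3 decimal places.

Per component, 1: μ=8.8, E[X²]=80.33; 2: μ=12, E[X²]=288; 3: μ=5.9, E[X²]=35.62; 4: μ=12.2, E[X²]=153.25.
E[X] = 0.25·8.8 + 0.25·12 + 0.25·5.9 + 0.25·12.2 = 9.725.
E[X²] = 0.25·80.33 + 0.25·288 + 0.25·35.62 + 0.25·153.25 = 139.3.
Var(X) = E[X²] − (E[X])² = 139.3 − 94.5756 = 44.7244.

44.724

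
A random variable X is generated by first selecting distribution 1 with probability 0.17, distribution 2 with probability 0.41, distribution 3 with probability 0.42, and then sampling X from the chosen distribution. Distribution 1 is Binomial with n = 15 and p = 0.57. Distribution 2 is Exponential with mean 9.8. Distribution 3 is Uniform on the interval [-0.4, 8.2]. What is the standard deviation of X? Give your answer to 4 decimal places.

7.0878

Per component, 1: μ=8.55, E[X²]=76.779; 2: μ=9.8, E[X²]=192.08; 3: μ=3.9, E[X²]=21.3733.
E[X] = 0.17·8.55 + 0.41·9.8 + 0.42·3.9 = 7.1095.
E[X²] = 0.17·76.779 + 0.41·192.08 + 0.42·21.3733 = 100.782.
Var(X) = E[X²] − (E[X])² = 100.782 − 50.545 = 50.237.
SD(X) = √50.237 = 7.08781.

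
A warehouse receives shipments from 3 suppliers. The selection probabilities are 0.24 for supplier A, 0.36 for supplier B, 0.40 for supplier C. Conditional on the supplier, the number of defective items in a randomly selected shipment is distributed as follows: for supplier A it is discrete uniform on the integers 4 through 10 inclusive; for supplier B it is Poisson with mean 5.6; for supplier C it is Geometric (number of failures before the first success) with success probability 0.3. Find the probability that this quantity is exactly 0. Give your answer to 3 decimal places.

Conditional on each supplier, P(X = 0): A: 0; B: 0.00369786; C: 0.3.
By total probability, P(X = 0) = 0.24·0 + 0.36·0.00369786 + 0.4·0.3 = 0.121331.

0.121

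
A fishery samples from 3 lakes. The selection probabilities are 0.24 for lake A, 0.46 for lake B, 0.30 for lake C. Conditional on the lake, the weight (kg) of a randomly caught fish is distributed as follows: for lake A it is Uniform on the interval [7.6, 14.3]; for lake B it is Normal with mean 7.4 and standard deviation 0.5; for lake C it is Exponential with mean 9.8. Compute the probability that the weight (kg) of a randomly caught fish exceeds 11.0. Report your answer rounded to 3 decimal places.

0.216

Conditional on each lake, P(X > 11.0): A: 0.492537; B: 3.01092e-13; C: 0.325482.
By total probability, P(X > 11.0) = 0.24·0.492537 + 0.46·3.01092e-13 + 0.3·0.325482 = 0.215853.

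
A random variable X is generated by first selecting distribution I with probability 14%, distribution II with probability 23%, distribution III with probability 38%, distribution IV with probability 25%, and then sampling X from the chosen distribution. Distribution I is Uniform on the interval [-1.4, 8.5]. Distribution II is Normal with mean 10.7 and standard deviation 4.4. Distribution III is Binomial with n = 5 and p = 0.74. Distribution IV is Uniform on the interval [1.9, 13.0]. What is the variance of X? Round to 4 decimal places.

16.9343

Per component, I: μ=3.55, E[X²]=20.77; II: μ=10.7, E[X²]=133.85; III: μ=3.7, E[X²]=14.652; IV: μ=7.45, E[X²]=65.77.
E[X] = 0.14·3.55 + 0.23·10.7 + 0.38·3.7 + 0.25·7.45 = 6.2265.
E[X²] = 0.14·20.77 + 0.23·133.85 + 0.38·14.652 + 0.25·65.77 = 55.7036.
Var(X) = E[X²] − (E[X])² = 55.7036 − 38.7693 = 16.9343.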